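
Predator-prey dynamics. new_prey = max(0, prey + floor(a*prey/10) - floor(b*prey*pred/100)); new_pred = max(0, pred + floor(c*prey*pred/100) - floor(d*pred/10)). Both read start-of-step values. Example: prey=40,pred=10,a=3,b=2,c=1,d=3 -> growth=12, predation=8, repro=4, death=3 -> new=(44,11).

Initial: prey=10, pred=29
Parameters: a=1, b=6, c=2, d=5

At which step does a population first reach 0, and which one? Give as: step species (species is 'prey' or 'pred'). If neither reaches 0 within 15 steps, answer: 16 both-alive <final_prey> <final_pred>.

Step 1: prey: 10+1-17=0; pred: 29+5-14=20
First extinction: prey at step 1

Answer: 1 prey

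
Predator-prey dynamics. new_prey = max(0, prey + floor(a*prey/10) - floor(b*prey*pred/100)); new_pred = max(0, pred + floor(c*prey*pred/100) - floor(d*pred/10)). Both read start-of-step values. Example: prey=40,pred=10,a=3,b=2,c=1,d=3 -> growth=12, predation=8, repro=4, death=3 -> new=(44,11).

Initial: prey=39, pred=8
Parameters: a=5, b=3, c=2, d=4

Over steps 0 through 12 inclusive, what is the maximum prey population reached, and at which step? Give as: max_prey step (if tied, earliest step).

Answer: 57 2

Derivation:
Step 1: prey: 39+19-9=49; pred: 8+6-3=11
Step 2: prey: 49+24-16=57; pred: 11+10-4=17
Step 3: prey: 57+28-29=56; pred: 17+19-6=30
Step 4: prey: 56+28-50=34; pred: 30+33-12=51
Step 5: prey: 34+17-52=0; pred: 51+34-20=65
Step 6: prey: 0+0-0=0; pred: 65+0-26=39
Step 7: prey: 0+0-0=0; pred: 39+0-15=24
Step 8: prey: 0+0-0=0; pred: 24+0-9=15
Step 9: prey: 0+0-0=0; pred: 15+0-6=9
Step 10: prey: 0+0-0=0; pred: 9+0-3=6
Step 11: prey: 0+0-0=0; pred: 6+0-2=4
Step 12: prey: 0+0-0=0; pred: 4+0-1=3
Max prey = 57 at step 2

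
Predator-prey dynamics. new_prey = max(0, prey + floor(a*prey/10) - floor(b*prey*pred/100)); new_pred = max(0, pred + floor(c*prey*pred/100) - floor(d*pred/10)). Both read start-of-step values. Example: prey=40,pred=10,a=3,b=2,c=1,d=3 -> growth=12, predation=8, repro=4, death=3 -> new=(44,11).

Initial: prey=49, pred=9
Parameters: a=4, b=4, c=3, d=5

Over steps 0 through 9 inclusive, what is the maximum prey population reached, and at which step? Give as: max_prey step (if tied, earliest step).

Step 1: prey: 49+19-17=51; pred: 9+13-4=18
Step 2: prey: 51+20-36=35; pred: 18+27-9=36
Step 3: prey: 35+14-50=0; pred: 36+37-18=55
Step 4: prey: 0+0-0=0; pred: 55+0-27=28
Step 5: prey: 0+0-0=0; pred: 28+0-14=14
Step 6: prey: 0+0-0=0; pred: 14+0-7=7
Step 7: prey: 0+0-0=0; pred: 7+0-3=4
Step 8: prey: 0+0-0=0; pred: 4+0-2=2
Step 9: prey: 0+0-0=0; pred: 2+0-1=1
Max prey = 51 at step 1

Answer: 51 1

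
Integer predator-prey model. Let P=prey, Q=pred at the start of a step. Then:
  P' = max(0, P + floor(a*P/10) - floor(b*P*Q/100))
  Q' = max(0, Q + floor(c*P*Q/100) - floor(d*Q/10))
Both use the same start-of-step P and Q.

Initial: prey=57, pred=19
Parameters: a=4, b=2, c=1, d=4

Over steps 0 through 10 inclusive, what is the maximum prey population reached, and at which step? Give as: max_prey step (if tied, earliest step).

Answer: 58 1

Derivation:
Step 1: prey: 57+22-21=58; pred: 19+10-7=22
Step 2: prey: 58+23-25=56; pred: 22+12-8=26
Step 3: prey: 56+22-29=49; pred: 26+14-10=30
Step 4: prey: 49+19-29=39; pred: 30+14-12=32
Step 5: prey: 39+15-24=30; pred: 32+12-12=32
Step 6: prey: 30+12-19=23; pred: 32+9-12=29
Step 7: prey: 23+9-13=19; pred: 29+6-11=24
Step 8: prey: 19+7-9=17; pred: 24+4-9=19
Step 9: prey: 17+6-6=17; pred: 19+3-7=15
Step 10: prey: 17+6-5=18; pred: 15+2-6=11
Max prey = 58 at step 1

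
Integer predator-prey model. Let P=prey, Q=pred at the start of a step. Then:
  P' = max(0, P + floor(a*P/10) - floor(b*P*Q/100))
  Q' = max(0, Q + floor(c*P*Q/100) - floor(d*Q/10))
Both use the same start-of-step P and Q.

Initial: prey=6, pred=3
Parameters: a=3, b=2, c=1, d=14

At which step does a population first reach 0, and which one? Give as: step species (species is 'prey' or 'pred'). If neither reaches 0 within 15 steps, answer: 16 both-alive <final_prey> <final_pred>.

Answer: 1 pred

Derivation:
Step 1: prey: 6+1-0=7; pred: 3+0-4=0
First extinction: pred at step 1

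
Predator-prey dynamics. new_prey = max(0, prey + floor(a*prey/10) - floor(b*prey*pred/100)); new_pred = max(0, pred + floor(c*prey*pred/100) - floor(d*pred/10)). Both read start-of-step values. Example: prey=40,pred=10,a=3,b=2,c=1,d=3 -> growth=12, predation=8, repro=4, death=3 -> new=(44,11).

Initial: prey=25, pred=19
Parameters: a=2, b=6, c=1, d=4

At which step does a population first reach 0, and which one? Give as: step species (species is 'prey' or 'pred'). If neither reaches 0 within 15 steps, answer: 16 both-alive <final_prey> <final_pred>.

Step 1: prey: 25+5-28=2; pred: 19+4-7=16
Step 2: prey: 2+0-1=1; pred: 16+0-6=10
Step 3: prey: 1+0-0=1; pred: 10+0-4=6
Step 4: prey: 1+0-0=1; pred: 6+0-2=4
Step 5: prey: 1+0-0=1; pred: 4+0-1=3
Step 6: prey: 1+0-0=1; pred: 3+0-1=2
Step 7: prey: 1+0-0=1; pred: 2+0-0=2
Steps 8-15: state stable at prey=1, pred=2 (no change)
No extinction within 15 steps

Answer: 16 both-alive 1 2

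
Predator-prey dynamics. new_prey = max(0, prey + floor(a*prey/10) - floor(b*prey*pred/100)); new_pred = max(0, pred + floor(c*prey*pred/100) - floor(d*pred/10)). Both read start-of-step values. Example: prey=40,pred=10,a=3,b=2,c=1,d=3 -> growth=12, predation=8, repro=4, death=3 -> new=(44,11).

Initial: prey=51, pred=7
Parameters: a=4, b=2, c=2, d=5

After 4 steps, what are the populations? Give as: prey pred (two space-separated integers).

Answer: 45 80

Derivation:
Step 1: prey: 51+20-7=64; pred: 7+7-3=11
Step 2: prey: 64+25-14=75; pred: 11+14-5=20
Step 3: prey: 75+30-30=75; pred: 20+30-10=40
Step 4: prey: 75+30-60=45; pred: 40+60-20=80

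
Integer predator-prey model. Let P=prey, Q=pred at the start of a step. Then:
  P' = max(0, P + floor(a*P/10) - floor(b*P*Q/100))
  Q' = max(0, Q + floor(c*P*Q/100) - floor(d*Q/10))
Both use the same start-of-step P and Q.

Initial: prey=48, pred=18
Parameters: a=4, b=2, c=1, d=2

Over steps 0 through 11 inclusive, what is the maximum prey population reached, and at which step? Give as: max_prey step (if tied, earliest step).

Step 1: prey: 48+19-17=50; pred: 18+8-3=23
Step 2: prey: 50+20-23=47; pred: 23+11-4=30
Step 3: prey: 47+18-28=37; pred: 30+14-6=38
Step 4: prey: 37+14-28=23; pred: 38+14-7=45
Step 5: prey: 23+9-20=12; pred: 45+10-9=46
Step 6: prey: 12+4-11=5; pred: 46+5-9=42
Step 7: prey: 5+2-4=3; pred: 42+2-8=36
Step 8: prey: 3+1-2=2; pred: 36+1-7=30
Step 9: prey: 2+0-1=1; pred: 30+0-6=24
Step 10: prey: 1+0-0=1; pred: 24+0-4=20
Step 11: prey: 1+0-0=1; pred: 20+0-4=16
Max prey = 50 at step 1

Answer: 50 1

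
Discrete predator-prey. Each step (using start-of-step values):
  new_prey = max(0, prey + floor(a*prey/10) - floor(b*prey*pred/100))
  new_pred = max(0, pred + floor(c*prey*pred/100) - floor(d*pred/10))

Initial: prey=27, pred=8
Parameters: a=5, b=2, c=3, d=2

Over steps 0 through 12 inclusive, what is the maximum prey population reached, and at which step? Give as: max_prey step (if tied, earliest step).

Answer: 45 2

Derivation:
Step 1: prey: 27+13-4=36; pred: 8+6-1=13
Step 2: prey: 36+18-9=45; pred: 13+14-2=25
Step 3: prey: 45+22-22=45; pred: 25+33-5=53
Step 4: prey: 45+22-47=20; pred: 53+71-10=114
Step 5: prey: 20+10-45=0; pred: 114+68-22=160
Step 6: prey: 0+0-0=0; pred: 160+0-32=128
Step 7: prey: 0+0-0=0; pred: 128+0-25=103
Step 8: prey: 0+0-0=0; pred: 103+0-20=83
Step 9: prey: 0+0-0=0; pred: 83+0-16=67
Step 10: prey: 0+0-0=0; pred: 67+0-13=54
Step 11: prey: 0+0-0=0; pred: 54+0-10=44
Step 12: prey: 0+0-0=0; pred: 44+0-8=36
Max prey = 45 at step 2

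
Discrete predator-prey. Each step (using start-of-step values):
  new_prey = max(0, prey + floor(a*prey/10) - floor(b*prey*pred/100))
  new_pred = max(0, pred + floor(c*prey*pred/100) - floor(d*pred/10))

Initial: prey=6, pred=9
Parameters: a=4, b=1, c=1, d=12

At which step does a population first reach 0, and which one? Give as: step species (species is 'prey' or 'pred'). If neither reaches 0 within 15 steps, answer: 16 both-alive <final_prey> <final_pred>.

Step 1: prey: 6+2-0=8; pred: 9+0-10=0
First extinction: pred at step 1

Answer: 1 pred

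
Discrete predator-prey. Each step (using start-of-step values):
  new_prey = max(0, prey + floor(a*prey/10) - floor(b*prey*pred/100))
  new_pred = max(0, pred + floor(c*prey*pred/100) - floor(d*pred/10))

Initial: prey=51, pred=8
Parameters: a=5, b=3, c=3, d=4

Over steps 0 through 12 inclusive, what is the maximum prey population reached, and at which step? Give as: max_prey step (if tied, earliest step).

Step 1: prey: 51+25-12=64; pred: 8+12-3=17
Step 2: prey: 64+32-32=64; pred: 17+32-6=43
Step 3: prey: 64+32-82=14; pred: 43+82-17=108
Step 4: prey: 14+7-45=0; pred: 108+45-43=110
Step 5: prey: 0+0-0=0; pred: 110+0-44=66
Step 6: prey: 0+0-0=0; pred: 66+0-26=40
Step 7: prey: 0+0-0=0; pred: 40+0-16=24
Step 8: prey: 0+0-0=0; pred: 24+0-9=15
Step 9: prey: 0+0-0=0; pred: 15+0-6=9
Step 10: prey: 0+0-0=0; pred: 9+0-3=6
Step 11: prey: 0+0-0=0; pred: 6+0-2=4
Step 12: prey: 0+0-0=0; pred: 4+0-1=3
Max prey = 64 at step 1

Answer: 64 1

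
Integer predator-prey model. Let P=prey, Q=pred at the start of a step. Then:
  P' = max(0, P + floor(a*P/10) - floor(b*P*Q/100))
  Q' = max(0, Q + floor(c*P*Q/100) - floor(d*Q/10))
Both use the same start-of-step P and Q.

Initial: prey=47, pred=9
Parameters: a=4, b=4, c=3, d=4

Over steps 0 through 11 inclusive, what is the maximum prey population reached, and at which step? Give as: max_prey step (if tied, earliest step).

Answer: 49 1

Derivation:
Step 1: prey: 47+18-16=49; pred: 9+12-3=18
Step 2: prey: 49+19-35=33; pred: 18+26-7=37
Step 3: prey: 33+13-48=0; pred: 37+36-14=59
Step 4: prey: 0+0-0=0; pred: 59+0-23=36
Step 5: prey: 0+0-0=0; pred: 36+0-14=22
Step 6: prey: 0+0-0=0; pred: 22+0-8=14
Step 7: prey: 0+0-0=0; pred: 14+0-5=9
Step 8: prey: 0+0-0=0; pred: 9+0-3=6
Step 9: prey: 0+0-0=0; pred: 6+0-2=4
Step 10: prey: 0+0-0=0; pred: 4+0-1=3
Step 11: prey: 0+0-0=0; pred: 3+0-1=2
Max prey = 49 at step 1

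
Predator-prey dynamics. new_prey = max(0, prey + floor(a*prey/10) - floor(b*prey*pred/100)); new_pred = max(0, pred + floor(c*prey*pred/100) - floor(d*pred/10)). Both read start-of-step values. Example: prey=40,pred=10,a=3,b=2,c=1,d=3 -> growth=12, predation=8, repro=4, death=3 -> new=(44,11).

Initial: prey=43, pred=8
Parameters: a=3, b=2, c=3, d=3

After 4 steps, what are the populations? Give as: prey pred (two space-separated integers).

Answer: 0 118

Derivation:
Step 1: prey: 43+12-6=49; pred: 8+10-2=16
Step 2: prey: 49+14-15=48; pred: 16+23-4=35
Step 3: prey: 48+14-33=29; pred: 35+50-10=75
Step 4: prey: 29+8-43=0; pred: 75+65-22=118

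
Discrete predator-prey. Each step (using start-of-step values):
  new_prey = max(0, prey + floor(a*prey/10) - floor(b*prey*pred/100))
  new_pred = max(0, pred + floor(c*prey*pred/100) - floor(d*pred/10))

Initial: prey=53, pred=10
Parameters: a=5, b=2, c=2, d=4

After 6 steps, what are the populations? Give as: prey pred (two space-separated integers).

Answer: 0 62

Derivation:
Step 1: prey: 53+26-10=69; pred: 10+10-4=16
Step 2: prey: 69+34-22=81; pred: 16+22-6=32
Step 3: prey: 81+40-51=70; pred: 32+51-12=71
Step 4: prey: 70+35-99=6; pred: 71+99-28=142
Step 5: prey: 6+3-17=0; pred: 142+17-56=103
Step 6: prey: 0+0-0=0; pred: 103+0-41=62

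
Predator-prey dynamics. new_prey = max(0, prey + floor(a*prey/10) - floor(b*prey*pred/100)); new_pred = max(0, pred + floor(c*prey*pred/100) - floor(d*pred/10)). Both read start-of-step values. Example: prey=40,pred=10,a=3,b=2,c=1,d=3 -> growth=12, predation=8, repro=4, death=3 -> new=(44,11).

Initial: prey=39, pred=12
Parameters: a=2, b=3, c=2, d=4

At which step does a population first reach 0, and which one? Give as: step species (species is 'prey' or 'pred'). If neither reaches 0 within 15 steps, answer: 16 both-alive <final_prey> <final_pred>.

Answer: 16 both-alive 3 2

Derivation:
Step 1: prey: 39+7-14=32; pred: 12+9-4=17
Step 2: prey: 32+6-16=22; pred: 17+10-6=21
Step 3: prey: 22+4-13=13; pred: 21+9-8=22
Step 4: prey: 13+2-8=7; pred: 22+5-8=19
Step 5: prey: 7+1-3=5; pred: 19+2-7=14
Step 6: prey: 5+1-2=4; pred: 14+1-5=10
Step 7: prey: 4+0-1=3; pred: 10+0-4=6
Step 8: prey: 3+0-0=3; pred: 6+0-2=4
Step 9: prey: 3+0-0=3; pred: 4+0-1=3
Step 10: prey: 3+0-0=3; pred: 3+0-1=2
Step 11: prey: 3+0-0=3; pred: 2+0-0=2
Steps 12-15: state stable at prey=3, pred=2 (no change)
No extinction within 15 steps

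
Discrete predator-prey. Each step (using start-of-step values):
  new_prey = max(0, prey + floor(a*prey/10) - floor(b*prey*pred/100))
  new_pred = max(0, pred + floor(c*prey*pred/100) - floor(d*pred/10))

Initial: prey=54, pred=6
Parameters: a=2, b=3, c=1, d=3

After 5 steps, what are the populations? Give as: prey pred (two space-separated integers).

Answer: 32 15

Derivation:
Step 1: prey: 54+10-9=55; pred: 6+3-1=8
Step 2: prey: 55+11-13=53; pred: 8+4-2=10
Step 3: prey: 53+10-15=48; pred: 10+5-3=12
Step 4: prey: 48+9-17=40; pred: 12+5-3=14
Step 5: prey: 40+8-16=32; pred: 14+5-4=15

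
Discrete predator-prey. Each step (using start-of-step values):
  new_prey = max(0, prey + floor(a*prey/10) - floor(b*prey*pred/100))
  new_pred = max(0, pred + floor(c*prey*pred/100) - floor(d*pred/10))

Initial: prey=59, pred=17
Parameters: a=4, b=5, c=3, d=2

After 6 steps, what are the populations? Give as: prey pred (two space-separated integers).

Answer: 0 33

Derivation:
Step 1: prey: 59+23-50=32; pred: 17+30-3=44
Step 2: prey: 32+12-70=0; pred: 44+42-8=78
Step 3: prey: 0+0-0=0; pred: 78+0-15=63
Step 4: prey: 0+0-0=0; pred: 63+0-12=51
Step 5: prey: 0+0-0=0; pred: 51+0-10=41
Step 6: prey: 0+0-0=0; pred: 41+0-8=33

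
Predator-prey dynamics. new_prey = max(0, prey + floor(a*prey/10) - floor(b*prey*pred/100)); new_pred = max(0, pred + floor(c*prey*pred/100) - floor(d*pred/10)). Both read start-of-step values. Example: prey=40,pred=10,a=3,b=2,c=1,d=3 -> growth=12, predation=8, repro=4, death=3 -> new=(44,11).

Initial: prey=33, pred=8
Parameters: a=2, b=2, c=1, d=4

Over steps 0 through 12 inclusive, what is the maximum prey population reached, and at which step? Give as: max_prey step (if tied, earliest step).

Step 1: prey: 33+6-5=34; pred: 8+2-3=7
Step 2: prey: 34+6-4=36; pred: 7+2-2=7
Step 3: prey: 36+7-5=38; pred: 7+2-2=7
Step 4: prey: 38+7-5=40; pred: 7+2-2=7
Step 5: prey: 40+8-5=43; pred: 7+2-2=7
Step 6: prey: 43+8-6=45; pred: 7+3-2=8
Step 7: prey: 45+9-7=47; pred: 8+3-3=8
Step 8: prey: 47+9-7=49; pred: 8+3-3=8
Step 9: prey: 49+9-7=51; pred: 8+3-3=8
Step 10: prey: 51+10-8=53; pred: 8+4-3=9
Step 11: prey: 53+10-9=54; pred: 9+4-3=10
Step 12: prey: 54+10-10=54; pred: 10+5-4=11
Max prey = 54 at step 11

Answer: 54 11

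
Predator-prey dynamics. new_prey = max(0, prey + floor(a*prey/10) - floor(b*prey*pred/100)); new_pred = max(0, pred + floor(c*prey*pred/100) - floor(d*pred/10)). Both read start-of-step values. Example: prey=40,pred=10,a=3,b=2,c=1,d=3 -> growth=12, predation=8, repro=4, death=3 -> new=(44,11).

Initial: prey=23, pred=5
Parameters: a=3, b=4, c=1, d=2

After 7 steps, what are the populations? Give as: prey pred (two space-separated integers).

Step 1: prey: 23+6-4=25; pred: 5+1-1=5
Step 2: prey: 25+7-5=27; pred: 5+1-1=5
Step 3: prey: 27+8-5=30; pred: 5+1-1=5
Step 4: prey: 30+9-6=33; pred: 5+1-1=5
Step 5: prey: 33+9-6=36; pred: 5+1-1=5
Step 6: prey: 36+10-7=39; pred: 5+1-1=5
Step 7: prey: 39+11-7=43; pred: 5+1-1=5

Answer: 43 5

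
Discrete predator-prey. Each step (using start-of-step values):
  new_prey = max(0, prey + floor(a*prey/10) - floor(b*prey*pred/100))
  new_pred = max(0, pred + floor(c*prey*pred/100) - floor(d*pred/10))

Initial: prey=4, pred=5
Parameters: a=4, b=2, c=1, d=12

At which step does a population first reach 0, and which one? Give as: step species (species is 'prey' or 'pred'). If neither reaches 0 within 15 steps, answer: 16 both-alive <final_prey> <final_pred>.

Answer: 1 pred

Derivation:
Step 1: prey: 4+1-0=5; pred: 5+0-6=0
First extinction: pred at step 1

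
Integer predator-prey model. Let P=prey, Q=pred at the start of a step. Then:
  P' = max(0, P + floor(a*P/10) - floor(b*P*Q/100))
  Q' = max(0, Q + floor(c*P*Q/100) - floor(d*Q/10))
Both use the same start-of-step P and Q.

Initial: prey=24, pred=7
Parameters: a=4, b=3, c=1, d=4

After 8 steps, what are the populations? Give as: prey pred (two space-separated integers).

Answer: 117 15

Derivation:
Step 1: prey: 24+9-5=28; pred: 7+1-2=6
Step 2: prey: 28+11-5=34; pred: 6+1-2=5
Step 3: prey: 34+13-5=42; pred: 5+1-2=4
Step 4: prey: 42+16-5=53; pred: 4+1-1=4
Step 5: prey: 53+21-6=68; pred: 4+2-1=5
Step 6: prey: 68+27-10=85; pred: 5+3-2=6
Step 7: prey: 85+34-15=104; pred: 6+5-2=9
Step 8: prey: 104+41-28=117; pred: 9+9-3=15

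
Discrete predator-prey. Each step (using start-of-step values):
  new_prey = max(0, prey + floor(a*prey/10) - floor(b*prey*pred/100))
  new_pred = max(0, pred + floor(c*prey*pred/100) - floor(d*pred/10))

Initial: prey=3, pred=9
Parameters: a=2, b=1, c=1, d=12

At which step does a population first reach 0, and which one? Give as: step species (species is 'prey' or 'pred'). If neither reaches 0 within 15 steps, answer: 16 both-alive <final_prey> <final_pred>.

Answer: 1 pred

Derivation:
Step 1: prey: 3+0-0=3; pred: 9+0-10=0
First extinction: pred at step 1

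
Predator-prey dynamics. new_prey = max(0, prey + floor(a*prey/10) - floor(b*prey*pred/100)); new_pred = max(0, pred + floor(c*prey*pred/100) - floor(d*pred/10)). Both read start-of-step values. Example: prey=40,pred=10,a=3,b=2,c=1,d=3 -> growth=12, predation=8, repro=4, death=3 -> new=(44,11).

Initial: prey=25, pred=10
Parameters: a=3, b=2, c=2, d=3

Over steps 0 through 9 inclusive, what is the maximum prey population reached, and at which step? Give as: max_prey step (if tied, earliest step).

Step 1: prey: 25+7-5=27; pred: 10+5-3=12
Step 2: prey: 27+8-6=29; pred: 12+6-3=15
Step 3: prey: 29+8-8=29; pred: 15+8-4=19
Step 4: prey: 29+8-11=26; pred: 19+11-5=25
Step 5: prey: 26+7-13=20; pred: 25+13-7=31
Step 6: prey: 20+6-12=14; pred: 31+12-9=34
Step 7: prey: 14+4-9=9; pred: 34+9-10=33
Step 8: prey: 9+2-5=6; pred: 33+5-9=29
Step 9: prey: 6+1-3=4; pred: 29+3-8=24
Max prey = 29 at step 2

Answer: 29 2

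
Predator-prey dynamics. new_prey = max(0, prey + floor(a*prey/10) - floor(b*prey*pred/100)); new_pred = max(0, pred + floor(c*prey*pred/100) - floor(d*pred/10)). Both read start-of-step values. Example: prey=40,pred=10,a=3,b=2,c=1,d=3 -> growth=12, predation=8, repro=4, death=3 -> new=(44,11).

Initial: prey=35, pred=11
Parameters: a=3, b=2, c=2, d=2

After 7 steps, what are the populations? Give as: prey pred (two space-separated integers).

Answer: 0 44

Derivation:
Step 1: prey: 35+10-7=38; pred: 11+7-2=16
Step 2: prey: 38+11-12=37; pred: 16+12-3=25
Step 3: prey: 37+11-18=30; pred: 25+18-5=38
Step 4: prey: 30+9-22=17; pred: 38+22-7=53
Step 5: prey: 17+5-18=4; pred: 53+18-10=61
Step 6: prey: 4+1-4=1; pred: 61+4-12=53
Step 7: prey: 1+0-1=0; pred: 53+1-10=44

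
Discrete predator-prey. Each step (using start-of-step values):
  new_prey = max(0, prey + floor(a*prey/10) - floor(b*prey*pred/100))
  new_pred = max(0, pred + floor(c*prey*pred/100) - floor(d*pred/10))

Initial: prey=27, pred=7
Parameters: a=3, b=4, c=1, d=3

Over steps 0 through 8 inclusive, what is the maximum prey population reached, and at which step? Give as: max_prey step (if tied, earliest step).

Step 1: prey: 27+8-7=28; pred: 7+1-2=6
Step 2: prey: 28+8-6=30; pred: 6+1-1=6
Step 3: prey: 30+9-7=32; pred: 6+1-1=6
Step 4: prey: 32+9-7=34; pred: 6+1-1=6
Step 5: prey: 34+10-8=36; pred: 6+2-1=7
Step 6: prey: 36+10-10=36; pred: 7+2-2=7
Step 7: prey: 36+10-10=36; pred: 7+2-2=7
Step 8: prey: 36+10-10=36; pred: 7+2-2=7
Max prey = 36 at step 5

Answer: 36 5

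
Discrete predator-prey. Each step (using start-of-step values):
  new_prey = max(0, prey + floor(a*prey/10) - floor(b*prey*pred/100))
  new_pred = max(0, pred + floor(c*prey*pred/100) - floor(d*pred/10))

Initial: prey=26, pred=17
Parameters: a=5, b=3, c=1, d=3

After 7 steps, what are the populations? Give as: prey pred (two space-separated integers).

Answer: 32 16

Derivation:
Step 1: prey: 26+13-13=26; pred: 17+4-5=16
Step 2: prey: 26+13-12=27; pred: 16+4-4=16
Step 3: prey: 27+13-12=28; pred: 16+4-4=16
Step 4: prey: 28+14-13=29; pred: 16+4-4=16
Step 5: prey: 29+14-13=30; pred: 16+4-4=16
Step 6: prey: 30+15-14=31; pred: 16+4-4=16
Step 7: prey: 31+15-14=32; pred: 16+4-4=16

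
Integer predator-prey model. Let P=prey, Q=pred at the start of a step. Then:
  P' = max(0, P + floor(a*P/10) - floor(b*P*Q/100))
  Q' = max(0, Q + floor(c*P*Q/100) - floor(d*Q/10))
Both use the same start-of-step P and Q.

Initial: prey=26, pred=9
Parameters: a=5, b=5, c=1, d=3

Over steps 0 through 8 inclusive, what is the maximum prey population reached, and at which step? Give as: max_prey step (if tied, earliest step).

Answer: 36 5

Derivation:
Step 1: prey: 26+13-11=28; pred: 9+2-2=9
Step 2: prey: 28+14-12=30; pred: 9+2-2=9
Step 3: prey: 30+15-13=32; pred: 9+2-2=9
Step 4: prey: 32+16-14=34; pred: 9+2-2=9
Step 5: prey: 34+17-15=36; pred: 9+3-2=10
Step 6: prey: 36+18-18=36; pred: 10+3-3=10
Step 7: prey: 36+18-18=36; pred: 10+3-3=10
Step 8: prey: 36+18-18=36; pred: 10+3-3=10
Max prey = 36 at step 5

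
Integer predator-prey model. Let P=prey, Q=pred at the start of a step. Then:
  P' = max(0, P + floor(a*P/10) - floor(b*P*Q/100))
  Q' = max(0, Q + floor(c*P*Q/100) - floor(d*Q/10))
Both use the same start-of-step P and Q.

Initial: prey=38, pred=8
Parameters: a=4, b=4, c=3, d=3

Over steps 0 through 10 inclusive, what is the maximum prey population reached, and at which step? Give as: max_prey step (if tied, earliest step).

Answer: 41 1

Derivation:
Step 1: prey: 38+15-12=41; pred: 8+9-2=15
Step 2: prey: 41+16-24=33; pred: 15+18-4=29
Step 3: prey: 33+13-38=8; pred: 29+28-8=49
Step 4: prey: 8+3-15=0; pred: 49+11-14=46
Step 5: prey: 0+0-0=0; pred: 46+0-13=33
Step 6: prey: 0+0-0=0; pred: 33+0-9=24
Step 7: prey: 0+0-0=0; pred: 24+0-7=17
Step 8: prey: 0+0-0=0; pred: 17+0-5=12
Step 9: prey: 0+0-0=0; pred: 12+0-3=9
Step 10: prey: 0+0-0=0; pred: 9+0-2=7
Max prey = 41 at step 1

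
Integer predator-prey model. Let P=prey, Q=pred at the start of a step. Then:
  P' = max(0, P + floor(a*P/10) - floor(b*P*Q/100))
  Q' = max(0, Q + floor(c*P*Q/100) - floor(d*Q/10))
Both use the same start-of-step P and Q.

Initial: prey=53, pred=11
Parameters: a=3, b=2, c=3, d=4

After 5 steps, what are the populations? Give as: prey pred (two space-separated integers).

Answer: 0 59

Derivation:
Step 1: prey: 53+15-11=57; pred: 11+17-4=24
Step 2: prey: 57+17-27=47; pred: 24+41-9=56
Step 3: prey: 47+14-52=9; pred: 56+78-22=112
Step 4: prey: 9+2-20=0; pred: 112+30-44=98
Step 5: prey: 0+0-0=0; pred: 98+0-39=59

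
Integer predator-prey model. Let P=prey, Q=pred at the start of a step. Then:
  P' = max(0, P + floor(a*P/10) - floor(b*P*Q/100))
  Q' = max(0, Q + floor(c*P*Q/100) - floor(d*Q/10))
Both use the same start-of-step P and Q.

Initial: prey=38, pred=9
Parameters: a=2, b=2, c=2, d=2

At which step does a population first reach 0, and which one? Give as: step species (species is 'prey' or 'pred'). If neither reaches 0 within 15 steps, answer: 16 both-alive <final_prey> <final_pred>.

Answer: 16 both-alive 1 8

Derivation:
Step 1: prey: 38+7-6=39; pred: 9+6-1=14
Step 2: prey: 39+7-10=36; pred: 14+10-2=22
Step 3: prey: 36+7-15=28; pred: 22+15-4=33
Step 4: prey: 28+5-18=15; pred: 33+18-6=45
Step 5: prey: 15+3-13=5; pred: 45+13-9=49
Step 6: prey: 5+1-4=2; pred: 49+4-9=44
Step 7: prey: 2+0-1=1; pred: 44+1-8=37
Step 8: prey: 1+0-0=1; pred: 37+0-7=30
Step 9: prey: 1+0-0=1; pred: 30+0-6=24
Step 10: prey: 1+0-0=1; pred: 24+0-4=20
Step 11: prey: 1+0-0=1; pred: 20+0-4=16
Step 12: prey: 1+0-0=1; pred: 16+0-3=13
Step 13: prey: 1+0-0=1; pred: 13+0-2=11
Step 14: prey: 1+0-0=1; pred: 11+0-2=9
Step 15: prey: 1+0-0=1; pred: 9+0-1=8
No extinction within 15 steps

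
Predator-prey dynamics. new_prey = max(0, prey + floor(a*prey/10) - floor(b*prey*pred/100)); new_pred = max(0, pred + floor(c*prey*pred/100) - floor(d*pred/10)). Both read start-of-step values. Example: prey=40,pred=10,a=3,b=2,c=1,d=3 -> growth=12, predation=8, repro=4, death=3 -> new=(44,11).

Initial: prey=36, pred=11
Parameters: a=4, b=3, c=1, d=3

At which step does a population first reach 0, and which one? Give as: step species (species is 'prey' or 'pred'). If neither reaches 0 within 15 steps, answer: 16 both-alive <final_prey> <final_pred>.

Step 1: prey: 36+14-11=39; pred: 11+3-3=11
Step 2: prey: 39+15-12=42; pred: 11+4-3=12
Step 3: prey: 42+16-15=43; pred: 12+5-3=14
Step 4: prey: 43+17-18=42; pred: 14+6-4=16
Step 5: prey: 42+16-20=38; pred: 16+6-4=18
Step 6: prey: 38+15-20=33; pred: 18+6-5=19
Step 7: prey: 33+13-18=28; pred: 19+6-5=20
Step 8: prey: 28+11-16=23; pred: 20+5-6=19
Step 9: prey: 23+9-13=19; pred: 19+4-5=18
Step 10: prey: 19+7-10=16; pred: 18+3-5=16
Step 11: prey: 16+6-7=15; pred: 16+2-4=14
Step 12: prey: 15+6-6=15; pred: 14+2-4=12
Step 13: prey: 15+6-5=16; pred: 12+1-3=10
Step 14: prey: 16+6-4=18; pred: 10+1-3=8
Step 15: prey: 18+7-4=21; pred: 8+1-2=7
No extinction within 15 steps

Answer: 16 both-alive 21 7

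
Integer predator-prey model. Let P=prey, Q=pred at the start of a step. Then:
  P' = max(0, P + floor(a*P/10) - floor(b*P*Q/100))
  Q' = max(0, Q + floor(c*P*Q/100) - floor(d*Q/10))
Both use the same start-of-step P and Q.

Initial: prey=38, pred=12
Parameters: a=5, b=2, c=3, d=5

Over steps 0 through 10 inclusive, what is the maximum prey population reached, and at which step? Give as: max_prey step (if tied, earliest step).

Answer: 54 2

Derivation:
Step 1: prey: 38+19-9=48; pred: 12+13-6=19
Step 2: prey: 48+24-18=54; pred: 19+27-9=37
Step 3: prey: 54+27-39=42; pred: 37+59-18=78
Step 4: prey: 42+21-65=0; pred: 78+98-39=137
Step 5: prey: 0+0-0=0; pred: 137+0-68=69
Step 6: prey: 0+0-0=0; pred: 69+0-34=35
Step 7: prey: 0+0-0=0; pred: 35+0-17=18
Step 8: prey: 0+0-0=0; pred: 18+0-9=9
Step 9: prey: 0+0-0=0; pred: 9+0-4=5
Step 10: prey: 0+0-0=0; pred: 5+0-2=3
Max prey = 54 at step 2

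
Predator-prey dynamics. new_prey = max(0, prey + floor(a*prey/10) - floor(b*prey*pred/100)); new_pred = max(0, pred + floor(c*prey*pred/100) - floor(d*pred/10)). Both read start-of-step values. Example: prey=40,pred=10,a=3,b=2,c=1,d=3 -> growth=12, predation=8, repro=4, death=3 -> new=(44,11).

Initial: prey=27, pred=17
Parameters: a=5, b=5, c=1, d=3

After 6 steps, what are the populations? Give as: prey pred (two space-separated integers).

Step 1: prey: 27+13-22=18; pred: 17+4-5=16
Step 2: prey: 18+9-14=13; pred: 16+2-4=14
Step 3: prey: 13+6-9=10; pred: 14+1-4=11
Step 4: prey: 10+5-5=10; pred: 11+1-3=9
Step 5: prey: 10+5-4=11; pred: 9+0-2=7
Step 6: prey: 11+5-3=13; pred: 7+0-2=5

Answer: 13 5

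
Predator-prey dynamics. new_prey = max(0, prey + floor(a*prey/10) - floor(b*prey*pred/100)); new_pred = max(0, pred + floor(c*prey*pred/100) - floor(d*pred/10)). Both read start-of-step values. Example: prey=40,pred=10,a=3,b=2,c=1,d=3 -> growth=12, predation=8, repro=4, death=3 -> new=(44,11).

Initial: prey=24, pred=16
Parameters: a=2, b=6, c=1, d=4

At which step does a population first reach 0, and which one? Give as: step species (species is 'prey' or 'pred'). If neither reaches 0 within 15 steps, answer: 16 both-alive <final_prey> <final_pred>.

Answer: 16 both-alive 2 2

Derivation:
Step 1: prey: 24+4-23=5; pred: 16+3-6=13
Step 2: prey: 5+1-3=3; pred: 13+0-5=8
Step 3: prey: 3+0-1=2; pred: 8+0-3=5
Step 4: prey: 2+0-0=2; pred: 5+0-2=3
Step 5: prey: 2+0-0=2; pred: 3+0-1=2
Step 6: prey: 2+0-0=2; pred: 2+0-0=2
Steps 7-15: state stable at prey=2, pred=2 (no change)
No extinction within 15 steps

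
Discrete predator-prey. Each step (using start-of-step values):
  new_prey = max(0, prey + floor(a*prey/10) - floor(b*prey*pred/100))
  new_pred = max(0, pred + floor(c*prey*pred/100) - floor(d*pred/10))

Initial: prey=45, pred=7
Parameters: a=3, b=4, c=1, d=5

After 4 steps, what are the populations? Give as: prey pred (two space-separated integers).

Answer: 49 7

Derivation:
Step 1: prey: 45+13-12=46; pred: 7+3-3=7
Step 2: prey: 46+13-12=47; pred: 7+3-3=7
Step 3: prey: 47+14-13=48; pred: 7+3-3=7
Step 4: prey: 48+14-13=49; pred: 7+3-3=7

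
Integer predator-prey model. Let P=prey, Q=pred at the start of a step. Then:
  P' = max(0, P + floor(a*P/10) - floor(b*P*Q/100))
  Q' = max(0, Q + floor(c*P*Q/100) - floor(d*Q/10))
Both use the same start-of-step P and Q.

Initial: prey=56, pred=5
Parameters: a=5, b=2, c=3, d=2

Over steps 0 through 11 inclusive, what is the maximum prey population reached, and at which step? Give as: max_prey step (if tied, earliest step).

Answer: 100 2

Derivation:
Step 1: prey: 56+28-5=79; pred: 5+8-1=12
Step 2: prey: 79+39-18=100; pred: 12+28-2=38
Step 3: prey: 100+50-76=74; pred: 38+114-7=145
Step 4: prey: 74+37-214=0; pred: 145+321-29=437
Step 5: prey: 0+0-0=0; pred: 437+0-87=350
Step 6: prey: 0+0-0=0; pred: 350+0-70=280
Step 7: prey: 0+0-0=0; pred: 280+0-56=224
Step 8: prey: 0+0-0=0; pred: 224+0-44=180
Step 9: prey: 0+0-0=0; pred: 180+0-36=144
Step 10: prey: 0+0-0=0; pred: 144+0-28=116
Step 11: prey: 0+0-0=0; pred: 116+0-23=93
Max prey = 100 at step 2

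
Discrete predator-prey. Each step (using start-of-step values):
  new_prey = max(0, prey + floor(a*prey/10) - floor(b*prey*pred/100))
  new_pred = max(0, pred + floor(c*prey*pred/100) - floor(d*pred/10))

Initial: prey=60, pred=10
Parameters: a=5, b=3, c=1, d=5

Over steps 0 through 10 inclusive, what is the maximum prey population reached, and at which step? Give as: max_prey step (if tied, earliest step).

Answer: 94 3

Derivation:
Step 1: prey: 60+30-18=72; pred: 10+6-5=11
Step 2: prey: 72+36-23=85; pred: 11+7-5=13
Step 3: prey: 85+42-33=94; pred: 13+11-6=18
Step 4: prey: 94+47-50=91; pred: 18+16-9=25
Step 5: prey: 91+45-68=68; pred: 25+22-12=35
Step 6: prey: 68+34-71=31; pred: 35+23-17=41
Step 7: prey: 31+15-38=8; pred: 41+12-20=33
Step 8: prey: 8+4-7=5; pred: 33+2-16=19
Step 9: prey: 5+2-2=5; pred: 19+0-9=10
Step 10: prey: 5+2-1=6; pred: 10+0-5=5
Max prey = 94 at step 3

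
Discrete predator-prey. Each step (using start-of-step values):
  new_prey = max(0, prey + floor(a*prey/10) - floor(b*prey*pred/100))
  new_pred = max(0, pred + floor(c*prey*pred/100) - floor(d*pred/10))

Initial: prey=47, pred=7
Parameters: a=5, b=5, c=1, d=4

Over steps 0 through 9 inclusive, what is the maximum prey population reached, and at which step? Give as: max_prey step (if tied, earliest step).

Answer: 63 3

Derivation:
Step 1: prey: 47+23-16=54; pred: 7+3-2=8
Step 2: prey: 54+27-21=60; pred: 8+4-3=9
Step 3: prey: 60+30-27=63; pred: 9+5-3=11
Step 4: prey: 63+31-34=60; pred: 11+6-4=13
Step 5: prey: 60+30-39=51; pred: 13+7-5=15
Step 6: prey: 51+25-38=38; pred: 15+7-6=16
Step 7: prey: 38+19-30=27; pred: 16+6-6=16
Step 8: prey: 27+13-21=19; pred: 16+4-6=14
Step 9: prey: 19+9-13=15; pred: 14+2-5=11
Max prey = 63 at step 3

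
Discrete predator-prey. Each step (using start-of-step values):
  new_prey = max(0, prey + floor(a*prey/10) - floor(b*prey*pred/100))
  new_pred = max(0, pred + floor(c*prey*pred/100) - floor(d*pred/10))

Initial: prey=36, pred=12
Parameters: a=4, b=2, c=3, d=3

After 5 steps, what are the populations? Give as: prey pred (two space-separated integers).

Answer: 0 79

Derivation:
Step 1: prey: 36+14-8=42; pred: 12+12-3=21
Step 2: prey: 42+16-17=41; pred: 21+26-6=41
Step 3: prey: 41+16-33=24; pred: 41+50-12=79
Step 4: prey: 24+9-37=0; pred: 79+56-23=112
Step 5: prey: 0+0-0=0; pred: 112+0-33=79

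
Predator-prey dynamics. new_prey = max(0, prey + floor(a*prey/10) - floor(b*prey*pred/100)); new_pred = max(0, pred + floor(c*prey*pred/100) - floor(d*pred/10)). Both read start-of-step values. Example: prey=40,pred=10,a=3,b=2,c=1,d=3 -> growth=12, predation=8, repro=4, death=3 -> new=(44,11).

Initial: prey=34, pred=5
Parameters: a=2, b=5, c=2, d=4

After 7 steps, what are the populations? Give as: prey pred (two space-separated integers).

Step 1: prey: 34+6-8=32; pred: 5+3-2=6
Step 2: prey: 32+6-9=29; pred: 6+3-2=7
Step 3: prey: 29+5-10=24; pred: 7+4-2=9
Step 4: prey: 24+4-10=18; pred: 9+4-3=10
Step 5: prey: 18+3-9=12; pred: 10+3-4=9
Step 6: prey: 12+2-5=9; pred: 9+2-3=8
Step 7: prey: 9+1-3=7; pred: 8+1-3=6

Answer: 7 6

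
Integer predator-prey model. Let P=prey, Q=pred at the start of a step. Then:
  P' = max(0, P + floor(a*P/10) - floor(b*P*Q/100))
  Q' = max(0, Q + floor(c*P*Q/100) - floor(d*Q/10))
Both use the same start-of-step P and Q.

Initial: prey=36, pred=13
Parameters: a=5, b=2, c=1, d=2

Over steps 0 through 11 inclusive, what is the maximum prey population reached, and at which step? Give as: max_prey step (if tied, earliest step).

Answer: 64 4

Derivation:
Step 1: prey: 36+18-9=45; pred: 13+4-2=15
Step 2: prey: 45+22-13=54; pred: 15+6-3=18
Step 3: prey: 54+27-19=62; pred: 18+9-3=24
Step 4: prey: 62+31-29=64; pred: 24+14-4=34
Step 5: prey: 64+32-43=53; pred: 34+21-6=49
Step 6: prey: 53+26-51=28; pred: 49+25-9=65
Step 7: prey: 28+14-36=6; pred: 65+18-13=70
Step 8: prey: 6+3-8=1; pred: 70+4-14=60
Step 9: prey: 1+0-1=0; pred: 60+0-12=48
Step 10: prey: 0+0-0=0; pred: 48+0-9=39
Step 11: prey: 0+0-0=0; pred: 39+0-7=32
Max prey = 64 at step 4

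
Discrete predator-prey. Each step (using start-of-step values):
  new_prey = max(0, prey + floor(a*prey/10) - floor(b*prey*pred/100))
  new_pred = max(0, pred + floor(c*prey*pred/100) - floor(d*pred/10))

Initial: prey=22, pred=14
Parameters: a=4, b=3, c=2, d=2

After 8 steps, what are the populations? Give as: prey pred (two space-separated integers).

Step 1: prey: 22+8-9=21; pred: 14+6-2=18
Step 2: prey: 21+8-11=18; pred: 18+7-3=22
Step 3: prey: 18+7-11=14; pred: 22+7-4=25
Step 4: prey: 14+5-10=9; pred: 25+7-5=27
Step 5: prey: 9+3-7=5; pred: 27+4-5=26
Step 6: prey: 5+2-3=4; pred: 26+2-5=23
Step 7: prey: 4+1-2=3; pred: 23+1-4=20
Step 8: prey: 3+1-1=3; pred: 20+1-4=17

Answer: 3 17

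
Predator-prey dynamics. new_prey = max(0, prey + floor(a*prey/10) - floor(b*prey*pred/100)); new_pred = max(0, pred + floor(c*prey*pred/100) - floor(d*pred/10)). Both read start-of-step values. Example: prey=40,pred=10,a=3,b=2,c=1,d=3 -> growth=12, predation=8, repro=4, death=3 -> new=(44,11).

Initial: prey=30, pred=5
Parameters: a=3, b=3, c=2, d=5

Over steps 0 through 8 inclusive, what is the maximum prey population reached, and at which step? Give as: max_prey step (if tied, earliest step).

Answer: 43 4

Derivation:
Step 1: prey: 30+9-4=35; pred: 5+3-2=6
Step 2: prey: 35+10-6=39; pred: 6+4-3=7
Step 3: prey: 39+11-8=42; pred: 7+5-3=9
Step 4: prey: 42+12-11=43; pred: 9+7-4=12
Step 5: prey: 43+12-15=40; pred: 12+10-6=16
Step 6: prey: 40+12-19=33; pred: 16+12-8=20
Step 7: prey: 33+9-19=23; pred: 20+13-10=23
Step 8: prey: 23+6-15=14; pred: 23+10-11=22
Max prey = 43 at step 4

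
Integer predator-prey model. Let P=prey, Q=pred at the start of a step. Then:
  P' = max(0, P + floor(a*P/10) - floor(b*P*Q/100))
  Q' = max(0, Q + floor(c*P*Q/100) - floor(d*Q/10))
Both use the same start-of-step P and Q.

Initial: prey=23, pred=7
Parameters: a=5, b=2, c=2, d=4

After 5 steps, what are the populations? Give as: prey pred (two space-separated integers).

Answer: 75 44

Derivation:
Step 1: prey: 23+11-3=31; pred: 7+3-2=8
Step 2: prey: 31+15-4=42; pred: 8+4-3=9
Step 3: prey: 42+21-7=56; pred: 9+7-3=13
Step 4: prey: 56+28-14=70; pred: 13+14-5=22
Step 5: prey: 70+35-30=75; pred: 22+30-8=44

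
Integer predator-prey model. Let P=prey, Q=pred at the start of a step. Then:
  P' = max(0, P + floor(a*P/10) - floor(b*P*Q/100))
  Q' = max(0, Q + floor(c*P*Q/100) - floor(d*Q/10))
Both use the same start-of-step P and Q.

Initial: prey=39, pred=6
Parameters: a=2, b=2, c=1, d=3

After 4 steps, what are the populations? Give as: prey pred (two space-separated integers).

Answer: 50 9

Derivation:
Step 1: prey: 39+7-4=42; pred: 6+2-1=7
Step 2: prey: 42+8-5=45; pred: 7+2-2=7
Step 3: prey: 45+9-6=48; pred: 7+3-2=8
Step 4: prey: 48+9-7=50; pred: 8+3-2=9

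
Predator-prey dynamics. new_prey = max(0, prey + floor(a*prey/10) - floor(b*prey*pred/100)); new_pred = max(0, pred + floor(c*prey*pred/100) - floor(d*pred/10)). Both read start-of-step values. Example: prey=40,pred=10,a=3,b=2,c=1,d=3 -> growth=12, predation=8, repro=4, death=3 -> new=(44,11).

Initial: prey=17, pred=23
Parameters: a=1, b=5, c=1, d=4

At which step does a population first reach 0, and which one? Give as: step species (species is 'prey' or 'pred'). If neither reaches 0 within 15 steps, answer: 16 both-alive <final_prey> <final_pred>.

Answer: 1 prey

Derivation:
Step 1: prey: 17+1-19=0; pred: 23+3-9=17
First extinction: prey at step 1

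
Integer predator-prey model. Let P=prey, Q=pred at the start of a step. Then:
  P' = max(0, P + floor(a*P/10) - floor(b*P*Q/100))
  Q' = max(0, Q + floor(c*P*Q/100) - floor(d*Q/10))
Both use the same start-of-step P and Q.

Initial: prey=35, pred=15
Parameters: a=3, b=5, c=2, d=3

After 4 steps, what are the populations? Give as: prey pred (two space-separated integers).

Answer: 1 13

Derivation:
Step 1: prey: 35+10-26=19; pred: 15+10-4=21
Step 2: prey: 19+5-19=5; pred: 21+7-6=22
Step 3: prey: 5+1-5=1; pred: 22+2-6=18
Step 4: prey: 1+0-0=1; pred: 18+0-5=13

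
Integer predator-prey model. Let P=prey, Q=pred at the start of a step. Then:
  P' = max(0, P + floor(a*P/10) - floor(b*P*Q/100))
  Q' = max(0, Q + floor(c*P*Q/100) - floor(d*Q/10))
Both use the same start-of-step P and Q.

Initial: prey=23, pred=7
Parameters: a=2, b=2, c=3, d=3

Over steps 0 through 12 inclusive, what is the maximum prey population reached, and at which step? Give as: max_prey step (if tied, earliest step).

Step 1: prey: 23+4-3=24; pred: 7+4-2=9
Step 2: prey: 24+4-4=24; pred: 9+6-2=13
Step 3: prey: 24+4-6=22; pred: 13+9-3=19
Step 4: prey: 22+4-8=18; pred: 19+12-5=26
Step 5: prey: 18+3-9=12; pred: 26+14-7=33
Step 6: prey: 12+2-7=7; pred: 33+11-9=35
Step 7: prey: 7+1-4=4; pred: 35+7-10=32
Step 8: prey: 4+0-2=2; pred: 32+3-9=26
Step 9: prey: 2+0-1=1; pred: 26+1-7=20
Step 10: prey: 1+0-0=1; pred: 20+0-6=14
Step 11: prey: 1+0-0=1; pred: 14+0-4=10
Step 12: prey: 1+0-0=1; pred: 10+0-3=7
Max prey = 24 at step 1

Answer: 24 1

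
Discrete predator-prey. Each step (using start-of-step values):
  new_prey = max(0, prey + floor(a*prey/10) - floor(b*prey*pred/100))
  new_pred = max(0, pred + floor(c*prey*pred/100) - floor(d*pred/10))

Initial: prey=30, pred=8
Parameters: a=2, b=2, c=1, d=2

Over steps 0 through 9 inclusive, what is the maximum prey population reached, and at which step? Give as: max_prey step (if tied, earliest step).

Answer: 33 2

Derivation:
Step 1: prey: 30+6-4=32; pred: 8+2-1=9
Step 2: prey: 32+6-5=33; pred: 9+2-1=10
Step 3: prey: 33+6-6=33; pred: 10+3-2=11
Step 4: prey: 33+6-7=32; pred: 11+3-2=12
Step 5: prey: 32+6-7=31; pred: 12+3-2=13
Step 6: prey: 31+6-8=29; pred: 13+4-2=15
Step 7: prey: 29+5-8=26; pred: 15+4-3=16
Step 8: prey: 26+5-8=23; pred: 16+4-3=17
Step 9: prey: 23+4-7=20; pred: 17+3-3=17
Max prey = 33 at step 2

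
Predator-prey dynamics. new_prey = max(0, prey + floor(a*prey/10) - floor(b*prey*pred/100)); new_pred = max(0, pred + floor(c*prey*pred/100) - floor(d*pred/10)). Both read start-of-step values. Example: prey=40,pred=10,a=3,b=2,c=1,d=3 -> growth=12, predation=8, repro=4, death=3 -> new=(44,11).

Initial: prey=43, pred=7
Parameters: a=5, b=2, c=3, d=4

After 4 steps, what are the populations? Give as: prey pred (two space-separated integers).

Answer: 0 216

Derivation:
Step 1: prey: 43+21-6=58; pred: 7+9-2=14
Step 2: prey: 58+29-16=71; pred: 14+24-5=33
Step 3: prey: 71+35-46=60; pred: 33+70-13=90
Step 4: prey: 60+30-108=0; pred: 90+162-36=216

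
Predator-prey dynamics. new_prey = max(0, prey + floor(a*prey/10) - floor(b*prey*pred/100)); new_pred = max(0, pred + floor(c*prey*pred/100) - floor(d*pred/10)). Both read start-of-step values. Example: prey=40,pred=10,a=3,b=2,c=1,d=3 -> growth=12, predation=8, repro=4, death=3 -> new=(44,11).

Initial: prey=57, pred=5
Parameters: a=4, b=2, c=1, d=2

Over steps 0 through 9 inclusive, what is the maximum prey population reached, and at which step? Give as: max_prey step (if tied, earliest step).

Answer: 125 4

Derivation:
Step 1: prey: 57+22-5=74; pred: 5+2-1=6
Step 2: prey: 74+29-8=95; pred: 6+4-1=9
Step 3: prey: 95+38-17=116; pred: 9+8-1=16
Step 4: prey: 116+46-37=125; pred: 16+18-3=31
Step 5: prey: 125+50-77=98; pred: 31+38-6=63
Step 6: prey: 98+39-123=14; pred: 63+61-12=112
Step 7: prey: 14+5-31=0; pred: 112+15-22=105
Step 8: prey: 0+0-0=0; pred: 105+0-21=84
Step 9: prey: 0+0-0=0; pred: 84+0-16=68
Max prey = 125 at step 4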